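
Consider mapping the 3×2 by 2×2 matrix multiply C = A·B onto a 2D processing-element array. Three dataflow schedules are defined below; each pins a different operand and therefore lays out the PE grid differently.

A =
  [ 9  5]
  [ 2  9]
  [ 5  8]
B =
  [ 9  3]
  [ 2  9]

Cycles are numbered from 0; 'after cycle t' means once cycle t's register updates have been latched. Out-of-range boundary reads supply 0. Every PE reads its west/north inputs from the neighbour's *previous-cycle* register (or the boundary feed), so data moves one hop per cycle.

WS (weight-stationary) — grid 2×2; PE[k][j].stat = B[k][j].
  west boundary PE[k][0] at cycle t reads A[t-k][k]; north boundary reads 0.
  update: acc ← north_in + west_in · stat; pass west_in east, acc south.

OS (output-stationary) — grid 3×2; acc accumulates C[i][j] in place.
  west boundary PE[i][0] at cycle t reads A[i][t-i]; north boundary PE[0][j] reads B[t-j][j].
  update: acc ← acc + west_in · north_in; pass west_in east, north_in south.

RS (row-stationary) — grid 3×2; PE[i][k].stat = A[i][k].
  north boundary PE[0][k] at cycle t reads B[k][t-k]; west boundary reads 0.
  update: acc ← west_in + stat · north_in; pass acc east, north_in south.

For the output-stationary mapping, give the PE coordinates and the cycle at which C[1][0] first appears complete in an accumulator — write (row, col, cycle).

(row, col, cycle) = (1, 0, 2)

Under OS, C[1][0] lands at PE[1][0]:
  @0  [1,0]  acc 0  |  →0  ↓0
  @1  [1,0]  acc 18  |  →2  ↓9
  @2  [1,0]  acc 36  |  →9  ↓2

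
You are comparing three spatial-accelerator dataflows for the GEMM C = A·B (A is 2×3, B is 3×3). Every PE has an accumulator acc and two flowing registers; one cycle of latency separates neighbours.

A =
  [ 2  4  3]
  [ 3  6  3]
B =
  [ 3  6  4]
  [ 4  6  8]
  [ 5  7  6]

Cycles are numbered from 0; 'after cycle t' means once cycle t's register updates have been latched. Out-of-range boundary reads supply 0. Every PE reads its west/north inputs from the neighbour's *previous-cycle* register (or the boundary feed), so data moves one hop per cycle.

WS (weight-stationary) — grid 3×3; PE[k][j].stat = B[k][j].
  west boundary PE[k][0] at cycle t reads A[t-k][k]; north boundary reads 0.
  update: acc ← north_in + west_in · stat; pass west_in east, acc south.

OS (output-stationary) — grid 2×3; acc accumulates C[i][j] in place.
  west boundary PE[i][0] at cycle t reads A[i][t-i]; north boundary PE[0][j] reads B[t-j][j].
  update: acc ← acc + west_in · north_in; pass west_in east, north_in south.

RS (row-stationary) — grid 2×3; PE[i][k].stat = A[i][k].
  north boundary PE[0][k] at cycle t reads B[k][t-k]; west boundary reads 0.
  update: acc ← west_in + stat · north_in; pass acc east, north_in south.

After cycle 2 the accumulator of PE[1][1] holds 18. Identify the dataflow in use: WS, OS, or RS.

dataflow = OS

— WS: 3×3; PE[1][1] trace:
  after 0 — PE[1][1] acc=0, pass-E 0, pass-S 0
  after 1 — PE[1][1] acc=0, pass-E 0, pass-S 0
  after 2 — PE[1][1] acc=36, pass-E 4, pass-S 36
— OS: 2×3; PE[1][1] trace:
  after 0 — PE[1][1] acc=0, pass-E 0, pass-S 0
  after 1 — PE[1][1] acc=0, pass-E 0, pass-S 0
  after 2 — PE[1][1] acc=18, pass-E 3, pass-S 6
— RS: 2×3; PE[1][1] trace:
  after 0 — PE[1][1] acc=0, pass-E 0, pass-S 0
  after 1 — PE[1][1] acc=0, pass-E 0, pass-S 0
  after 2 — PE[1][1] acc=33, pass-E 33, pass-S 4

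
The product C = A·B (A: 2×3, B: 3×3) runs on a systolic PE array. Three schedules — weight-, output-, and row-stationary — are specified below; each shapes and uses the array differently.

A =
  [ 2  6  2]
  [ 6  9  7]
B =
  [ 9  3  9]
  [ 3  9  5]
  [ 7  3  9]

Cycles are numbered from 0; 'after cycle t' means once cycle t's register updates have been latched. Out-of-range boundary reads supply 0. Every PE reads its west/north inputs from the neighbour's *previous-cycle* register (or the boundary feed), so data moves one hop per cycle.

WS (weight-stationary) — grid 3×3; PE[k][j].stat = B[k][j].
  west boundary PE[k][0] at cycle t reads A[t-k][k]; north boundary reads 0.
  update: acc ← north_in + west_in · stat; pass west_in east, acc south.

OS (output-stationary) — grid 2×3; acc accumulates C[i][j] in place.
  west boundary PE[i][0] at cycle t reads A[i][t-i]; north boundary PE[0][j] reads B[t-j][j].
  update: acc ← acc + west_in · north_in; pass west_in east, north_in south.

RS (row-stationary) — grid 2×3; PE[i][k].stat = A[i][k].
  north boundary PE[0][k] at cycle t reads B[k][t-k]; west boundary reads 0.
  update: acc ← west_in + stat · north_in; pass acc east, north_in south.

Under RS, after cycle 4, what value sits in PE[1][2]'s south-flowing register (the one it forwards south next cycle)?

RS (2×3). Following PE[1][2] plus its west/north inputs:
  [0] (0,2) acc=0 (h:0 v:0)
  [0] (1,1) acc=0 (h:0 v:0)
  [0] (1,2) acc=0 (h:0 v:0)
  [1] (0,2) acc=0 (h:0 v:0)
  [1] (1,1) acc=0 (h:0 v:0)
  [1] (1,2) acc=0 (h:0 v:0)
  [2] (0,2) acc=50 (h:50 v:7)
  [2] (1,1) acc=81 (h:81 v:3)
  [2] (1,2) acc=0 (h:0 v:0)
  [3] (0,2) acc=66 (h:66 v:3)
  [3] (1,1) acc=99 (h:99 v:9)
  [3] (1,2) acc=130 (h:130 v:7)
  [4] (0,2) acc=66 (h:66 v:9)
  [4] (1,1) acc=99 (h:99 v:5)
  [4] (1,2) acc=120 (h:120 v:3)

register = 3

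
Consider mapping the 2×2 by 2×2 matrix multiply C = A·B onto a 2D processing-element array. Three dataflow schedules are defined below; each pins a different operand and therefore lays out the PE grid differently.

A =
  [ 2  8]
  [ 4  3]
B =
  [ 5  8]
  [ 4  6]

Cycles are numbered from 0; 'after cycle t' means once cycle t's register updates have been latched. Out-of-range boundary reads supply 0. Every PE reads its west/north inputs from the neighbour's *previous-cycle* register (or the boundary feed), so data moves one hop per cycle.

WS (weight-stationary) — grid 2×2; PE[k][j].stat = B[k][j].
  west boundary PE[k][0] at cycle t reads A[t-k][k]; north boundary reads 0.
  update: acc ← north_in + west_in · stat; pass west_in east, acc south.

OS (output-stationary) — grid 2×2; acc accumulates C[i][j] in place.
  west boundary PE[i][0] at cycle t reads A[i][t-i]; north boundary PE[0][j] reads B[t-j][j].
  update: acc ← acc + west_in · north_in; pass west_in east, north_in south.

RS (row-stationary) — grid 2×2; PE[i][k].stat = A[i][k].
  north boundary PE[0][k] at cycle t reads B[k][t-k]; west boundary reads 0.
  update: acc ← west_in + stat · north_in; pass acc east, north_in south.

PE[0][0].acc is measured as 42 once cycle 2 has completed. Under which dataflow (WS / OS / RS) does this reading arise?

Under WS (2×2), PE[0][0]:
  @0  [0,0]  acc 10  |  →2  ↓10
  @1  [0,0]  acc 20  |  →4  ↓20
  @2  [0,0]  acc 0  |  →0  ↓0
Under OS (2×2), PE[0][0]:
  @0  [0,0]  acc 10  |  →2  ↓5
  @1  [0,0]  acc 42  |  →8  ↓4
  @2  [0,0]  acc 42  |  →0  ↓0
Under RS (2×2), PE[0][0]:
  @0  [0,0]  acc 10  |  →10  ↓5
  @1  [0,0]  acc 16  |  →16  ↓8
  @2  [0,0]  acc 0  |  →0  ↓0

dataflow = OS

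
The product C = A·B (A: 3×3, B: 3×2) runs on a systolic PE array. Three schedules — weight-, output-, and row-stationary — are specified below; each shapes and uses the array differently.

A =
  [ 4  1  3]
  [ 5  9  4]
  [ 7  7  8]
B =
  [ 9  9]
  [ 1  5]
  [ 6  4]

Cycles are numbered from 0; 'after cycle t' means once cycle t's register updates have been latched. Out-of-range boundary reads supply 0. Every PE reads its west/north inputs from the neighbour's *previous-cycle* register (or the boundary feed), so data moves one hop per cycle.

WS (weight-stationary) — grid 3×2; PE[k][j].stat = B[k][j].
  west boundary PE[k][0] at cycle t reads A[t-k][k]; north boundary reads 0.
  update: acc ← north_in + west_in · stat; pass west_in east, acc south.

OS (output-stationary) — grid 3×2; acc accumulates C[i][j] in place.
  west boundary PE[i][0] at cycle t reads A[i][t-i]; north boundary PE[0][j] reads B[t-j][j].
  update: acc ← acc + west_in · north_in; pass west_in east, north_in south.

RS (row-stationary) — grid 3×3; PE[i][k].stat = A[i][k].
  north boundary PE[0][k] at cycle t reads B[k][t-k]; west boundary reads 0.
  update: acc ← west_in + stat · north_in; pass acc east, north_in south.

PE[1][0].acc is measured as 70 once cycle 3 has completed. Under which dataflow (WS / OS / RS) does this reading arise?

dataflow = WS

— WS: 3×2; PE[1][0] trace:
  0: (1,0).acc=0  regs=<0,0>
  1: (1,0).acc=37  regs=<1,37>
  2: (1,0).acc=54  regs=<9,54>
  3: (1,0).acc=70  regs=<7,70>
— OS: 3×2; PE[1][0] trace:
  0: (1,0).acc=0  regs=<0,0>
  1: (1,0).acc=45  regs=<5,9>
  2: (1,0).acc=54  regs=<9,1>
  3: (1,0).acc=78  regs=<4,6>
— RS: 3×3; PE[1][0] trace:
  0: (1,0).acc=0  regs=<0,0>
  1: (1,0).acc=45  regs=<45,9>
  2: (1,0).acc=45  regs=<45,9>
  3: (1,0).acc=0  regs=<0,0>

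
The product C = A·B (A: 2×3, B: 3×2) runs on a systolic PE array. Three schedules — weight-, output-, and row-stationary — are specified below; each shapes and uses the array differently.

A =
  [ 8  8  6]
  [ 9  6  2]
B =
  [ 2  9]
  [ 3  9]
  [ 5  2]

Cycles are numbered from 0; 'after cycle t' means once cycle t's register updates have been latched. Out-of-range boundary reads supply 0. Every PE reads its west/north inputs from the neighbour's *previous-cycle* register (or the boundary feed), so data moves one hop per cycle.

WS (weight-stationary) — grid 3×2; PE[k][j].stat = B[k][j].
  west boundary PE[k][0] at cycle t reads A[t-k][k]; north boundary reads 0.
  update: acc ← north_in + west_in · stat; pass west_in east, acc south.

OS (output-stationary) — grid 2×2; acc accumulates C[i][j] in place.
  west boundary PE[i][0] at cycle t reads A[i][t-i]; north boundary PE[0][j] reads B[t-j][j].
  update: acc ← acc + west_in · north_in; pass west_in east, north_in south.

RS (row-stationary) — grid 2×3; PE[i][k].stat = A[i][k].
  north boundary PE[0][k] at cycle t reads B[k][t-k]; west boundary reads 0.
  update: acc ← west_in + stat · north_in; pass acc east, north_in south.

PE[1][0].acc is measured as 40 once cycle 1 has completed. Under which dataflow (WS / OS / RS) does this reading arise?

dataflow = WS

WS (3×2 grid), PE[1][0]:
  @0  [1,0]  acc 0  |  →0  ↓0
  @1  [1,0]  acc 40  |  →8  ↓40
OS (2×2 grid), PE[1][0]:
  @0  [1,0]  acc 0  |  →0  ↓0
  @1  [1,0]  acc 18  |  →9  ↓2
RS (2×3 grid), PE[1][0]:
  @0  [1,0]  acc 0  |  →0  ↓0
  @1  [1,0]  acc 18  |  →18  ↓2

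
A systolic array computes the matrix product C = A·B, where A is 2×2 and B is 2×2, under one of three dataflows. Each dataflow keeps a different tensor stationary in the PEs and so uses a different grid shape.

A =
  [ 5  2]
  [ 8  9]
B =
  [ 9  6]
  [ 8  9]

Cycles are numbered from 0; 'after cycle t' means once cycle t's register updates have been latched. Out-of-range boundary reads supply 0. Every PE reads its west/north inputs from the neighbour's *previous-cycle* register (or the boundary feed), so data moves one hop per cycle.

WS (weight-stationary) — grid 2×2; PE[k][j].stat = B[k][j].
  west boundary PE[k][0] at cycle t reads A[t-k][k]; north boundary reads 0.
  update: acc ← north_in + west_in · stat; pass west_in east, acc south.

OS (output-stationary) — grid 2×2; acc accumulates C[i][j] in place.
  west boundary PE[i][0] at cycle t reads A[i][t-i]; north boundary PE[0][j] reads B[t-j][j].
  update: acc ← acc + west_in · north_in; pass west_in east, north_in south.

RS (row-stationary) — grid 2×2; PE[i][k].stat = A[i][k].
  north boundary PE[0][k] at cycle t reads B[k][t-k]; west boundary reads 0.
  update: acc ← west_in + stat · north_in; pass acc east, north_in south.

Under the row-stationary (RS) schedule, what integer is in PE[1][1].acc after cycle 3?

PE[1][1].acc = 129

RS on a 2×2 grid — tracing PE[1][1] and its feeders:
  cycle 0: PE[0][1] → acc 0, east 0, south 0
  cycle 0: PE[1][0] → acc 0, east 0, south 0
  cycle 0: PE[1][1] → acc 0, east 0, south 0
  cycle 1: PE[0][1] → acc 61, east 61, south 8
  cycle 1: PE[1][0] → acc 72, east 72, south 9
  cycle 1: PE[1][1] → acc 0, east 0, south 0
  cycle 2: PE[0][1] → acc 48, east 48, south 9
  cycle 2: PE[1][0] → acc 48, east 48, south 6
  cycle 2: PE[1][1] → acc 144, east 144, south 8
  cycle 3: PE[0][1] → acc 0, east 0, south 0
  cycle 3: PE[1][0] → acc 0, east 0, south 0
  cycle 3: PE[1][1] → acc 129, east 129, south 9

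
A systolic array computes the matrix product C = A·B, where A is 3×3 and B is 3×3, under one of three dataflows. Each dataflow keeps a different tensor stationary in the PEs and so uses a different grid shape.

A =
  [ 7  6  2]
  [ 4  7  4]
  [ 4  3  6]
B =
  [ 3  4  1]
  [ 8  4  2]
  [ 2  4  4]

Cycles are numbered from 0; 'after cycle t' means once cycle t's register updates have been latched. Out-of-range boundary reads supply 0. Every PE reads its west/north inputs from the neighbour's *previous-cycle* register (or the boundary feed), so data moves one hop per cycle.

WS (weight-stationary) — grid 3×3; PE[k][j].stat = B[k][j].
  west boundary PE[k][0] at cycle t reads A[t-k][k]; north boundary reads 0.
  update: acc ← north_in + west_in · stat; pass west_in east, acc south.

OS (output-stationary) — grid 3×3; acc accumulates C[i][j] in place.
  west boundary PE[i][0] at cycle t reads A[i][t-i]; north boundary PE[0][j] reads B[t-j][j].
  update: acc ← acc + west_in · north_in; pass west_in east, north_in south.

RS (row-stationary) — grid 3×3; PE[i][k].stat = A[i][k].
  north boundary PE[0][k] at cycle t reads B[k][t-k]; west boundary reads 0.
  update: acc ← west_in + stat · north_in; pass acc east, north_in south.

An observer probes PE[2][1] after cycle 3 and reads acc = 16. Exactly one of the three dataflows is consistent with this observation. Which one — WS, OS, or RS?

dataflow = OS

WS (3×3 grid), PE[2][1]:
  cycle 0: PE[2][1] → acc 0, east 0, south 0
  cycle 1: PE[2][1] → acc 0, east 0, south 0
  cycle 2: PE[2][1] → acc 0, east 0, south 0
  cycle 3: PE[2][1] → acc 60, east 2, south 60
OS (3×3 grid), PE[2][1]:
  cycle 0: PE[2][1] → acc 0, east 0, south 0
  cycle 1: PE[2][1] → acc 0, east 0, south 0
  cycle 2: PE[2][1] → acc 0, east 0, south 0
  cycle 3: PE[2][1] → acc 16, east 4, south 4
RS (3×3 grid), PE[2][1]:
  cycle 0: PE[2][1] → acc 0, east 0, south 0
  cycle 1: PE[2][1] → acc 0, east 0, south 0
  cycle 2: PE[2][1] → acc 0, east 0, south 0
  cycle 3: PE[2][1] → acc 36, east 36, south 8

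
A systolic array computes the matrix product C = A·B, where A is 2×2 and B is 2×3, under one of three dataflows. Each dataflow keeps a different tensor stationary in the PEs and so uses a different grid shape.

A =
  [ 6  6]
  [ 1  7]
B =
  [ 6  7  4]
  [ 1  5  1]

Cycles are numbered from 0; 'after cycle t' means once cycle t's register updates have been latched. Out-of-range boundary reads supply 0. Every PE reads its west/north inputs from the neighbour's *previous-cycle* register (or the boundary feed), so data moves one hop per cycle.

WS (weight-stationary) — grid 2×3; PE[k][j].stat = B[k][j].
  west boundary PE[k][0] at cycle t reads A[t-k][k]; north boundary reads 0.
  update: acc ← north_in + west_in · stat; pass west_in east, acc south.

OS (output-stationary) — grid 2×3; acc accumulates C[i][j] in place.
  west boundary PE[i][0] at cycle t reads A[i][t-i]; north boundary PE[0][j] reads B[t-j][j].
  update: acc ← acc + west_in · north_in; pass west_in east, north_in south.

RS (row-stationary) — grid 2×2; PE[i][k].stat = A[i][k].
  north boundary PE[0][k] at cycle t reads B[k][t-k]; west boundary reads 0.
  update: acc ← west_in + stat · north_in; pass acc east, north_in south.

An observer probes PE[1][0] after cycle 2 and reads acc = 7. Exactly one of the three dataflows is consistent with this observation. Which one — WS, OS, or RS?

— WS: 2×3; PE[1][0] trace:
  c0 r1c0: 0 / 0 / 0
  c1 r1c0: 42 / 6 / 42
  c2 r1c0: 13 / 7 / 13
— OS: 2×3; PE[1][0] trace:
  c0 r1c0: 0 / 0 / 0
  c1 r1c0: 6 / 1 / 6
  c2 r1c0: 13 / 7 / 1
— RS: 2×2; PE[1][0] trace:
  c0 r1c0: 0 / 0 / 0
  c1 r1c0: 6 / 6 / 6
  c2 r1c0: 7 / 7 / 7

dataflow = RS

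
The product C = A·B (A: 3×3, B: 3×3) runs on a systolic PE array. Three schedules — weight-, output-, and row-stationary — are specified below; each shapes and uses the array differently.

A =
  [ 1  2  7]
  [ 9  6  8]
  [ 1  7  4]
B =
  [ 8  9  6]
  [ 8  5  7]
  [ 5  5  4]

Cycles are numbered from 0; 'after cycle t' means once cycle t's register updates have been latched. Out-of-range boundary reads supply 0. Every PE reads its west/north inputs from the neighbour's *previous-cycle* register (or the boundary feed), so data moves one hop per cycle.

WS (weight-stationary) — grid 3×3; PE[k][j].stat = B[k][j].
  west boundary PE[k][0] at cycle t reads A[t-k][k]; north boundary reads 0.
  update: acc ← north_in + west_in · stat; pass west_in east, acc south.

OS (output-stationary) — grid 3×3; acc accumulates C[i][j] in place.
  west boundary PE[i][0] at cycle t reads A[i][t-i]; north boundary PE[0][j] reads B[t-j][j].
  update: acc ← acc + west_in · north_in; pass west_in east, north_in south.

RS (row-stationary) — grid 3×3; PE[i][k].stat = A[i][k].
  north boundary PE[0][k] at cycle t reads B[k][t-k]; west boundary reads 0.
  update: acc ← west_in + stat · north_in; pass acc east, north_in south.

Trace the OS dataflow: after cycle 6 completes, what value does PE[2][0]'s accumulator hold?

OS on a 3×3 grid — tracing PE[2][0] and its feeders:
  t=0 PE[1][0]: acc=0 h=0 v=0
  t=0 PE[2][0]: acc=0 h=0 v=0
  t=1 PE[1][0]: acc=72 h=9 v=8
  t=1 PE[2][0]: acc=0 h=0 v=0
  t=2 PE[1][0]: acc=120 h=6 v=8
  t=2 PE[2][0]: acc=8 h=1 v=8
  t=3 PE[1][0]: acc=160 h=8 v=5
  t=3 PE[2][0]: acc=64 h=7 v=8
  t=4 PE[1][0]: acc=160 h=0 v=0
  t=4 PE[2][0]: acc=84 h=4 v=5
  t=5 PE[1][0]: acc=160 h=0 v=0
  t=5 PE[2][0]: acc=84 h=0 v=0
  t=6 PE[1][0]: acc=160 h=0 v=0
  t=6 PE[2][0]: acc=84 h=0 v=0

PE[2][0].acc = 84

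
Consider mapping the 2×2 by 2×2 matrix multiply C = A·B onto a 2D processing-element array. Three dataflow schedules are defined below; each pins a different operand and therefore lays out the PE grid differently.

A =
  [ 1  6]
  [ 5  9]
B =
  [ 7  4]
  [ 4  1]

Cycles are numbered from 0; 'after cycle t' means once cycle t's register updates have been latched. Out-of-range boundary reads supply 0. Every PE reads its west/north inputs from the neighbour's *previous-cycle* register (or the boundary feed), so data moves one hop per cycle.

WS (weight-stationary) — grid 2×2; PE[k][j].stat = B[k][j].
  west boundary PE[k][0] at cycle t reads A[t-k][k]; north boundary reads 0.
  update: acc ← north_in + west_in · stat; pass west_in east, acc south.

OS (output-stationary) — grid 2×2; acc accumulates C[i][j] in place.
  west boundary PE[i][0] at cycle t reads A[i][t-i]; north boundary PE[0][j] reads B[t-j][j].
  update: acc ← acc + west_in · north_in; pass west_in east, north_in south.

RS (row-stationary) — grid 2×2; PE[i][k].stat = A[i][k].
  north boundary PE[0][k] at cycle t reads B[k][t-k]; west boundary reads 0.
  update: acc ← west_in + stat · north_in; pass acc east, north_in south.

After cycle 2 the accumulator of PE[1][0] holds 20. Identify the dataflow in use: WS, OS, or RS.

WS [2×2] PE[1][0] across cycles:
  after 0 — PE[1][0] acc=0, pass-E 0, pass-S 0
  after 1 — PE[1][0] acc=31, pass-E 6, pass-S 31
  after 2 — PE[1][0] acc=71, pass-E 9, pass-S 71
OS [2×2] PE[1][0] across cycles:
  after 0 — PE[1][0] acc=0, pass-E 0, pass-S 0
  after 1 — PE[1][0] acc=35, pass-E 5, pass-S 7
  after 2 — PE[1][0] acc=71, pass-E 9, pass-S 4
RS [2×2] PE[1][0] across cycles:
  after 0 — PE[1][0] acc=0, pass-E 0, pass-S 0
  after 1 — PE[1][0] acc=35, pass-E 35, pass-S 7
  after 2 — PE[1][0] acc=20, pass-E 20, pass-S 4

dataflow = RS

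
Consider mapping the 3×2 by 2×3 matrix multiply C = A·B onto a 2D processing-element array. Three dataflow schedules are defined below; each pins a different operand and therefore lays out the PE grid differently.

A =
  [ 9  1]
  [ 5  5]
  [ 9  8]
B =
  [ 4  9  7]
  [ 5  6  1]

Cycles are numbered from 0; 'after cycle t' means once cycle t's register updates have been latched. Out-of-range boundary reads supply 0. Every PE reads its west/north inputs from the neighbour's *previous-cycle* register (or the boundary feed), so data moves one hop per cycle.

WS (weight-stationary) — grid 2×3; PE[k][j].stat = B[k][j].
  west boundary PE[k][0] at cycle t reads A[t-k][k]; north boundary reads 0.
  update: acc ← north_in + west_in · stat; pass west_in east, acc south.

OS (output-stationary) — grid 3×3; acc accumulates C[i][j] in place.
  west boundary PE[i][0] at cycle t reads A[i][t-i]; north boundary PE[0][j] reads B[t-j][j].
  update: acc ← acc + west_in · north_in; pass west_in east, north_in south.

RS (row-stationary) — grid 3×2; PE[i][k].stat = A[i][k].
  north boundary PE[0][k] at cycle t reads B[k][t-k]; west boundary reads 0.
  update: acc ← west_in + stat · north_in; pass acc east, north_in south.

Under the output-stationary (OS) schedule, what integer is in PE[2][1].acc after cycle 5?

PE[2][1].acc = 129

OS on a 3×3 grid — tracing PE[2][1] and its feeders:
  cycle 0: PE[1][1] → acc 0, east 0, south 0
  cycle 0: PE[2][0] → acc 0, east 0, south 0
  cycle 0: PE[2][1] → acc 0, east 0, south 0
  cycle 1: PE[1][1] → acc 0, east 0, south 0
  cycle 1: PE[2][0] → acc 0, east 0, south 0
  cycle 1: PE[2][1] → acc 0, east 0, south 0
  cycle 2: PE[1][1] → acc 45, east 5, south 9
  cycle 2: PE[2][0] → acc 36, east 9, south 4
  cycle 2: PE[2][1] → acc 0, east 0, south 0
  cycle 3: PE[1][1] → acc 75, east 5, south 6
  cycle 3: PE[2][0] → acc 76, east 8, south 5
  cycle 3: PE[2][1] → acc 81, east 9, south 9
  cycle 4: PE[1][1] → acc 75, east 0, south 0
  cycle 4: PE[2][0] → acc 76, east 0, south 0
  cycle 4: PE[2][1] → acc 129, east 8, south 6
  cycle 5: PE[1][1] → acc 75, east 0, south 0
  cycle 5: PE[2][0] → acc 76, east 0, south 0
  cycle 5: PE[2][1] → acc 129, east 0, south 0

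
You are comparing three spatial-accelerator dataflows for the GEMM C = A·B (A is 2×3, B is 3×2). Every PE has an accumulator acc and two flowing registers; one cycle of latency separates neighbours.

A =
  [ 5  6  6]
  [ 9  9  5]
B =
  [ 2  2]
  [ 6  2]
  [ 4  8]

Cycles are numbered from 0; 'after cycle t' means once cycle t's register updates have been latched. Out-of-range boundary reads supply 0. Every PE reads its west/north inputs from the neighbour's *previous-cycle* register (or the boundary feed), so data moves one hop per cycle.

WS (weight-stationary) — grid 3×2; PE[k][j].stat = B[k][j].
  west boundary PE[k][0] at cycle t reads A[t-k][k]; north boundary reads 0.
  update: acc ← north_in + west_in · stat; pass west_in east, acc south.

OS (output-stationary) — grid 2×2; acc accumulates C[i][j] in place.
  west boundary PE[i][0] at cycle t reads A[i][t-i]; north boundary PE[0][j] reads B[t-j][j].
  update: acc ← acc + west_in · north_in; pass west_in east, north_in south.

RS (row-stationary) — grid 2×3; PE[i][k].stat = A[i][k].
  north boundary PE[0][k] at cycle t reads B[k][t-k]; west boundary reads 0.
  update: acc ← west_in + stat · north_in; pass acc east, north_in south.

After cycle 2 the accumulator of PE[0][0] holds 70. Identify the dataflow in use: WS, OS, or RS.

dataflow = OS

WS [3×2] PE[0][0] across cycles:
  0: (0,0).acc=10  regs=<5,10>
  1: (0,0).acc=18  regs=<9,18>
  2: (0,0).acc=0  regs=<0,0>
OS [2×2] PE[0][0] across cycles:
  0: (0,0).acc=10  regs=<5,2>
  1: (0,0).acc=46  regs=<6,6>
  2: (0,0).acc=70  regs=<6,4>
RS [2×3] PE[0][0] across cycles:
  0: (0,0).acc=10  regs=<10,2>
  1: (0,0).acc=10  regs=<10,2>
  2: (0,0).acc=0  regs=<0,0>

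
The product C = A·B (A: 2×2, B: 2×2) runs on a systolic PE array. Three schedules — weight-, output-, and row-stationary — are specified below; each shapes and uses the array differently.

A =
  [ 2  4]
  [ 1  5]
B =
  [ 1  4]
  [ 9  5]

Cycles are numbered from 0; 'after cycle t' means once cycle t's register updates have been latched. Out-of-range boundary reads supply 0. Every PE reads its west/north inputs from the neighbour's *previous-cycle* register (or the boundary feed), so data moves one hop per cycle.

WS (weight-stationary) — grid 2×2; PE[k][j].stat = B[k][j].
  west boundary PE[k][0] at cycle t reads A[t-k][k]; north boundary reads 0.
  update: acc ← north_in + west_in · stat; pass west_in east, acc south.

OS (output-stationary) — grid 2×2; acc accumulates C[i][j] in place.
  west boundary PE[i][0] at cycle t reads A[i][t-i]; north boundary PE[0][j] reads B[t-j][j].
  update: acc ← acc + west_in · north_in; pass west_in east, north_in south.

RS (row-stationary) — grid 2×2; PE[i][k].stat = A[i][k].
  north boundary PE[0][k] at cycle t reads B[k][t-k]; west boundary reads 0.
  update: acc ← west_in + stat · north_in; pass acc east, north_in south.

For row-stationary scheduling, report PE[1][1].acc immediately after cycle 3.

RS (2×2). Following PE[1][1] plus its west/north inputs:
  t=0 PE[0][1]: acc=0 h=0 v=0
  t=0 PE[1][0]: acc=0 h=0 v=0
  t=0 PE[1][1]: acc=0 h=0 v=0
  t=1 PE[0][1]: acc=38 h=38 v=9
  t=1 PE[1][0]: acc=1 h=1 v=1
  t=1 PE[1][1]: acc=0 h=0 v=0
  t=2 PE[0][1]: acc=28 h=28 v=5
  t=2 PE[1][0]: acc=4 h=4 v=4
  t=2 PE[1][1]: acc=46 h=46 v=9
  t=3 PE[0][1]: acc=0 h=0 v=0
  t=3 PE[1][0]: acc=0 h=0 v=0
  t=3 PE[1][1]: acc=29 h=29 v=5

PE[1][1].acc = 29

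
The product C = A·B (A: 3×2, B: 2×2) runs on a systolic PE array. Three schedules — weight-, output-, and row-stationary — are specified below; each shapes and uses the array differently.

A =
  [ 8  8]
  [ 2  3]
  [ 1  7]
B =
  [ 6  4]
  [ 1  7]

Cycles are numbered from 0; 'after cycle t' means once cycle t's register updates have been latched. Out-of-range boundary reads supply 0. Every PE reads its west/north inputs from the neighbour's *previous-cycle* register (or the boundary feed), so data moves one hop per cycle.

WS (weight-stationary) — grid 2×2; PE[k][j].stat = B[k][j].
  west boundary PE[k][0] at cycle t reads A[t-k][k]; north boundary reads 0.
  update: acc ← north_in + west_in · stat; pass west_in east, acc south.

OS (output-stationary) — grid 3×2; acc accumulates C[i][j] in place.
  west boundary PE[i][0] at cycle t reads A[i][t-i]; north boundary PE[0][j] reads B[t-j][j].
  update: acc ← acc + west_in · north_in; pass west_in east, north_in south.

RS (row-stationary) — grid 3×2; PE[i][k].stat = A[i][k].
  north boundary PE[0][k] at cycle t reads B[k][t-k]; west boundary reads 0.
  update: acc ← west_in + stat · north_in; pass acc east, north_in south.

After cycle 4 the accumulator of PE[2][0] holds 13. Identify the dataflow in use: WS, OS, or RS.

WS (2×2): PE[2][0] does not exist.
Under OS (3×2), PE[2][0]:
  cycle 0: PE[2][0] → acc 0, east 0, south 0
  cycle 1: PE[2][0] → acc 0, east 0, south 0
  cycle 2: PE[2][0] → acc 6, east 1, south 6
  cycle 3: PE[2][0] → acc 13, east 7, south 1
  cycle 4: PE[2][0] → acc 13, east 0, south 0
Under RS (3×2), PE[2][0]:
  cycle 0: PE[2][0] → acc 0, east 0, south 0
  cycle 1: PE[2][0] → acc 0, east 0, south 0
  cycle 2: PE[2][0] → acc 6, east 6, south 6
  cycle 3: PE[2][0] → acc 4, east 4, south 4
  cycle 4: PE[2][0] → acc 0, east 0, south 0

dataflow = OS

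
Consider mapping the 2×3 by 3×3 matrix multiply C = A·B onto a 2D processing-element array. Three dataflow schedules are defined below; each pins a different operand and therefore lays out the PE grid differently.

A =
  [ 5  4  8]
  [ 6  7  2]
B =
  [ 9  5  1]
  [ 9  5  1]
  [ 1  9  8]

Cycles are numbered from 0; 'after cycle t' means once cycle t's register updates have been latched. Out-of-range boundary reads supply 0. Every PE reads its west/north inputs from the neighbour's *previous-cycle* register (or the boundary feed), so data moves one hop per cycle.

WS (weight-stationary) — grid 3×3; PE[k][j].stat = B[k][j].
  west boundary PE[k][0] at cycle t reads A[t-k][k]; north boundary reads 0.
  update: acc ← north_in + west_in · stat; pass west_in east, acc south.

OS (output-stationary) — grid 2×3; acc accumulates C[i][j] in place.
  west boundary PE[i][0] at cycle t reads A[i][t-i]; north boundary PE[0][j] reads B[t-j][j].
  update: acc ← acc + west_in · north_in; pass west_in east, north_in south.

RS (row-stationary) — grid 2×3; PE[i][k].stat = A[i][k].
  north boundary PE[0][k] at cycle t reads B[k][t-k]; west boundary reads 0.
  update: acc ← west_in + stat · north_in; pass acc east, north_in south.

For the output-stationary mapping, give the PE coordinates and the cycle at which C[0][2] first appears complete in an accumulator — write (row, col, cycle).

Under OS, C[0][2] lands at PE[0][2]:
  cycle 0: PE[0][2] → acc 0, east 0, south 0
  cycle 1: PE[0][2] → acc 0, east 0, south 0
  cycle 2: PE[0][2] → acc 5, east 5, south 1
  cycle 3: PE[0][2] → acc 9, east 4, south 1
  cycle 4: PE[0][2] → acc 73, east 8, south 8

(row, col, cycle) = (0, 2, 4)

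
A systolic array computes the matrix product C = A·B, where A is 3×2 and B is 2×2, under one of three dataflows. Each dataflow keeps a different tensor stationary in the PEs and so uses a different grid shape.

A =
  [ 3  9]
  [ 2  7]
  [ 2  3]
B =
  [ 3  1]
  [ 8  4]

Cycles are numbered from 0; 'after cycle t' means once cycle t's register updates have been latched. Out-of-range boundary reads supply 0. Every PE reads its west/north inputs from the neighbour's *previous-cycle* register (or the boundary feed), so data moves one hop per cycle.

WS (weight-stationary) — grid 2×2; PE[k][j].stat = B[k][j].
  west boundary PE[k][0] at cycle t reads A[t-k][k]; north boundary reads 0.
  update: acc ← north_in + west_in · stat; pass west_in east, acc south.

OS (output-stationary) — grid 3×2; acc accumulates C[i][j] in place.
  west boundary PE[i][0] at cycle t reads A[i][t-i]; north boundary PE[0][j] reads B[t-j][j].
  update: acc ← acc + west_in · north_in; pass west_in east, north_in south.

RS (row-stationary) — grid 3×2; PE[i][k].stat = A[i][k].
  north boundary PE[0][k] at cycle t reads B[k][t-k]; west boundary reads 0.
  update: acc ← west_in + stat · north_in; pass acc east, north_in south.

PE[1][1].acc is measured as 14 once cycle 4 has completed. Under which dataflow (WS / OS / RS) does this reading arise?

Under WS (2×2), PE[1][1]:
  cycle 0: PE[1][1] → acc 0, east 0, south 0
  cycle 1: PE[1][1] → acc 0, east 0, south 0
  cycle 2: PE[1][1] → acc 39, east 9, south 39
  cycle 3: PE[1][1] → acc 30, east 7, south 30
  cycle 4: PE[1][1] → acc 14, east 3, south 14
Under OS (3×2), PE[1][1]:
  cycle 0: PE[1][1] → acc 0, east 0, south 0
  cycle 1: PE[1][1] → acc 0, east 0, south 0
  cycle 2: PE[1][1] → acc 2, east 2, south 1
  cycle 3: PE[1][1] → acc 30, east 7, south 4
  cycle 4: PE[1][1] → acc 30, east 0, south 0
Under RS (3×2), PE[1][1]:
  cycle 0: PE[1][1] → acc 0, east 0, south 0
  cycle 1: PE[1][1] → acc 0, east 0, south 0
  cycle 2: PE[1][1] → acc 62, east 62, south 8
  cycle 3: PE[1][1] → acc 30, east 30, south 4
  cycle 4: PE[1][1] → acc 0, east 0, south 0

dataflow = WS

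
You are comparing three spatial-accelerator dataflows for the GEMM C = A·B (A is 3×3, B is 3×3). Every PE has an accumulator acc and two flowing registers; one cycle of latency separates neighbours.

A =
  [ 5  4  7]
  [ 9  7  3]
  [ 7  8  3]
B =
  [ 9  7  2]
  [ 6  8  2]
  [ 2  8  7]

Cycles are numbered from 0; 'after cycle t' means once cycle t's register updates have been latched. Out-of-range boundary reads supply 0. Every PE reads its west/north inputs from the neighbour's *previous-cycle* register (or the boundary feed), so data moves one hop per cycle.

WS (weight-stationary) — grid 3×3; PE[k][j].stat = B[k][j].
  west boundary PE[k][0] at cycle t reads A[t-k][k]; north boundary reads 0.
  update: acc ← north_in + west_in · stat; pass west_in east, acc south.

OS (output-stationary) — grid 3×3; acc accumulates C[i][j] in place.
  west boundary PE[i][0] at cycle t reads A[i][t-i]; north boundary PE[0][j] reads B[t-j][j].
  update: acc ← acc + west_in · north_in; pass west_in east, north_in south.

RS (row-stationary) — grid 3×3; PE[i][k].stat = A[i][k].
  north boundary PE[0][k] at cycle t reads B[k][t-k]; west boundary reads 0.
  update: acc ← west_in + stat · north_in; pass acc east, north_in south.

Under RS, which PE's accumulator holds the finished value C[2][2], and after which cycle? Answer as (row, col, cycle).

RS — PE[2][2] is where C[2][2] collects:
  step 0 · PE2,2: acc=0; fwd→0 fwd↓0
  step 1 · PE2,2: acc=0; fwd→0 fwd↓0
  step 2 · PE2,2: acc=0; fwd→0 fwd↓0
  step 3 · PE2,2: acc=0; fwd→0 fwd↓0
  step 4 · PE2,2: acc=117; fwd→117 fwd↓2
  step 5 · PE2,2: acc=137; fwd→137 fwd↓8
  step 6 · PE2,2: acc=51; fwd→51 fwd↓7

(row, col, cycle) = (2, 2, 6)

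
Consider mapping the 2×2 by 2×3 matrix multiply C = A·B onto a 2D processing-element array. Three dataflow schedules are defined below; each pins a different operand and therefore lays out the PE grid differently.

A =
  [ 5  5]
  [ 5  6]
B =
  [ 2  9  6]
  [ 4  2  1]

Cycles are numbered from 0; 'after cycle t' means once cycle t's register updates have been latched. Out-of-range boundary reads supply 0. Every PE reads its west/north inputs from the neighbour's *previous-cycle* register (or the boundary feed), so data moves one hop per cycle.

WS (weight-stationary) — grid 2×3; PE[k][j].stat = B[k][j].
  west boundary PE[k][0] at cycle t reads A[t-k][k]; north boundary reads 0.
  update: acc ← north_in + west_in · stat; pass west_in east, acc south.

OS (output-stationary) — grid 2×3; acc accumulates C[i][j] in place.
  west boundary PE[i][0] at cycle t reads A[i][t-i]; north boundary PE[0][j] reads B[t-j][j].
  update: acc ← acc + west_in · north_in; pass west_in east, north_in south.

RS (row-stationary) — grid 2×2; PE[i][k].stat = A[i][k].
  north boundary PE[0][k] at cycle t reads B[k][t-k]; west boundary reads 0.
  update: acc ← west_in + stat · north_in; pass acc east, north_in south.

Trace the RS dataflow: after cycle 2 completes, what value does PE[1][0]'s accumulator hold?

RS on a 2×2 grid — tracing PE[1][0] and its feeders:
  0: (0,0).acc=10  regs=<10,2>
  0: (1,0).acc=0  regs=<0,0>
  1: (0,0).acc=45  regs=<45,9>
  1: (1,0).acc=10  regs=<10,2>
  2: (0,0).acc=30  regs=<30,6>
  2: (1,0).acc=45  regs=<45,9>

PE[1][0].acc = 45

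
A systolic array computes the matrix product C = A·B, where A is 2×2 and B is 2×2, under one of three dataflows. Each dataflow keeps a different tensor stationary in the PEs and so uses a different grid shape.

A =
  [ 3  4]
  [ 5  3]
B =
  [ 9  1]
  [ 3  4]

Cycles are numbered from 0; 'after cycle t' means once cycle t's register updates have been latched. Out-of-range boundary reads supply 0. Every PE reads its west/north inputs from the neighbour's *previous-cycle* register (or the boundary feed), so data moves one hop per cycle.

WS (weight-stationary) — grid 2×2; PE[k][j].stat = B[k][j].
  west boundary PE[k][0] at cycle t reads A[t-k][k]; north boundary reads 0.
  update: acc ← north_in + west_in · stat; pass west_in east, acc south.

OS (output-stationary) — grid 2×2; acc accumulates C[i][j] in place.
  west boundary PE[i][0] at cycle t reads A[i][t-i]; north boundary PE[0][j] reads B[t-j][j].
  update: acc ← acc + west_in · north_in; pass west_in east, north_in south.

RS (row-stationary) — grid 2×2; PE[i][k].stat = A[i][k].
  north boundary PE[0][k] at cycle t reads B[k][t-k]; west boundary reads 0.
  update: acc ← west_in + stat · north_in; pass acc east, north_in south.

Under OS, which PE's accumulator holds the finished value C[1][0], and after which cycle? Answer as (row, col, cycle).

(row, col, cycle) = (1, 0, 2)

Under OS, C[1][0] lands at PE[1][0]:
  step 0 · PE1,0: acc=0; fwd→0 fwd↓0
  step 1 · PE1,0: acc=45; fwd→5 fwd↓9
  step 2 · PE1,0: acc=54; fwd→3 fwd↓3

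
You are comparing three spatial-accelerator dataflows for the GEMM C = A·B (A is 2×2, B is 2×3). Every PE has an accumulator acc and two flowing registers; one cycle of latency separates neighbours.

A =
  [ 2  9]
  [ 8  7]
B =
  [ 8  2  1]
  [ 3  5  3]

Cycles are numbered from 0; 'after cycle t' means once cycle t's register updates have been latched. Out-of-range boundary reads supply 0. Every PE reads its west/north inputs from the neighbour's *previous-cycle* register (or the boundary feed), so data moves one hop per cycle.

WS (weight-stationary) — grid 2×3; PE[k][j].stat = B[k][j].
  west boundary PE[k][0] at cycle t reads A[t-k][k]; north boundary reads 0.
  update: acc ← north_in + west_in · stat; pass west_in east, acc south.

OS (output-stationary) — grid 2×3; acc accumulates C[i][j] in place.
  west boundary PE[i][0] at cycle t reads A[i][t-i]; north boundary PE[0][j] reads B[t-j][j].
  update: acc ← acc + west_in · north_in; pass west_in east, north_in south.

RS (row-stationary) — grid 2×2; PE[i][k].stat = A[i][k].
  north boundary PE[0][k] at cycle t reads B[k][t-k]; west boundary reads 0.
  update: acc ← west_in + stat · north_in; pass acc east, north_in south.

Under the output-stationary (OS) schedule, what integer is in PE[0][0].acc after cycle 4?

OS (2×3). Following PE[0][0] plus its west/north inputs:
  @0  [0,0]  acc 16  |  →2  ↓8
  @1  [0,0]  acc 43  |  →9  ↓3
  @2  [0,0]  acc 43  |  →0  ↓0
  @3  [0,0]  acc 43  |  →0  ↓0
  @4  [0,0]  acc 43  |  →0  ↓0

PE[0][0].acc = 43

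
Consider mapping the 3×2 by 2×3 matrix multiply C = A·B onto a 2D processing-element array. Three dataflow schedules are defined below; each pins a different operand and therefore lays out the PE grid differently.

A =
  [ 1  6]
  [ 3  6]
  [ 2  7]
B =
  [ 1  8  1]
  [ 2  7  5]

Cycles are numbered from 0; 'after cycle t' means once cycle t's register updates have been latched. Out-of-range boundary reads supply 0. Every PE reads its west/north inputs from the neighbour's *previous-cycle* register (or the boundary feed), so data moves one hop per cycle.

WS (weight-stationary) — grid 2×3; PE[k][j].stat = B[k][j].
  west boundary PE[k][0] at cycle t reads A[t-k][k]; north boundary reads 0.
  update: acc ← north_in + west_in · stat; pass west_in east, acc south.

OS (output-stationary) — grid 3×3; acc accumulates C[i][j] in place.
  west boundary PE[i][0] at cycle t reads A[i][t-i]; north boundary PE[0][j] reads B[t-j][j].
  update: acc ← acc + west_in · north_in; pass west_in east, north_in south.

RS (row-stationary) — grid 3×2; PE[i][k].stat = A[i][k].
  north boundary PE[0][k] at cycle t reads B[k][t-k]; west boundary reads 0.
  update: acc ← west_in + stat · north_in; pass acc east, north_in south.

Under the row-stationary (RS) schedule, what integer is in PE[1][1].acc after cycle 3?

PE[1][1].acc = 66

RS 3×2: PE[1][1] cycle-by-cycle (with neighbour feeds):
  step 0 · PE0,1: acc=0; fwd→0 fwd↓0
  step 0 · PE1,0: acc=0; fwd→0 fwd↓0
  step 0 · PE1,1: acc=0; fwd→0 fwd↓0
  step 1 · PE0,1: acc=13; fwd→13 fwd↓2
  step 1 · PE1,0: acc=3; fwd→3 fwd↓1
  step 1 · PE1,1: acc=0; fwd→0 fwd↓0
  step 2 · PE0,1: acc=50; fwd→50 fwd↓7
  step 2 · PE1,0: acc=24; fwd→24 fwd↓8
  step 2 · PE1,1: acc=15; fwd→15 fwd↓2
  step 3 · PE0,1: acc=31; fwd→31 fwd↓5
  step 3 · PE1,0: acc=3; fwd→3 fwd↓1
  step 3 · PE1,1: acc=66; fwd→66 fwd↓7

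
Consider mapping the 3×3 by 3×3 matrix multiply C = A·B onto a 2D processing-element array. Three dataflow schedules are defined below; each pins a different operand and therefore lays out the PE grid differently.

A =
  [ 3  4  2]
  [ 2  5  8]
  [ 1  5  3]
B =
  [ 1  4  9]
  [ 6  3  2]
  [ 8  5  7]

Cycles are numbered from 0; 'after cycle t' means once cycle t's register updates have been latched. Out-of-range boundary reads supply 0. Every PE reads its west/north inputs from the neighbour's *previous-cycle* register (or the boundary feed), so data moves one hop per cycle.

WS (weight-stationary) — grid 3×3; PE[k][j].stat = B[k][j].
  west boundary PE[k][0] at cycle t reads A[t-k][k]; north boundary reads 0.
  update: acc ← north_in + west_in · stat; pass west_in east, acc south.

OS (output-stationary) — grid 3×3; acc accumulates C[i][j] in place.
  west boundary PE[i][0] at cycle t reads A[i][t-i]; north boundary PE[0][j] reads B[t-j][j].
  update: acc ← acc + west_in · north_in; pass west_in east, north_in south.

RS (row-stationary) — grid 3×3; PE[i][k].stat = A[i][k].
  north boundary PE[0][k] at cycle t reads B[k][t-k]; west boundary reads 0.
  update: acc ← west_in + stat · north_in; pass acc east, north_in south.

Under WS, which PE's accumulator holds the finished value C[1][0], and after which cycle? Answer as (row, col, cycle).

(row, col, cycle) = (2, 0, 3)

WS — PE[2][0] is where C[1][0] collects:
  step 0 · PE2,0: acc=0; fwd→0 fwd↓0
  step 1 · PE2,0: acc=0; fwd→0 fwd↓0
  step 2 · PE2,0: acc=43; fwd→2 fwd↓43
  step 3 · PE2,0: acc=96; fwd→8 fwd↓96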